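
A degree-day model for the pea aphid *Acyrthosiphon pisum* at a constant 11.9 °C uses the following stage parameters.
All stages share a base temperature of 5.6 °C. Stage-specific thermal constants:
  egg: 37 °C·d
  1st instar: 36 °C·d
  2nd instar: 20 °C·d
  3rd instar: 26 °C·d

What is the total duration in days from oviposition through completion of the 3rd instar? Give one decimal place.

18.9 days

Daily accumulation at 11.9 °C = 11.9 − 5.6 = 6.3 DD/day.
Total K = 37 + 36 + 20 + 26 = 119 DD.
Total duration = 119 / 6.3 = 18.889 ≈ 18.9 days.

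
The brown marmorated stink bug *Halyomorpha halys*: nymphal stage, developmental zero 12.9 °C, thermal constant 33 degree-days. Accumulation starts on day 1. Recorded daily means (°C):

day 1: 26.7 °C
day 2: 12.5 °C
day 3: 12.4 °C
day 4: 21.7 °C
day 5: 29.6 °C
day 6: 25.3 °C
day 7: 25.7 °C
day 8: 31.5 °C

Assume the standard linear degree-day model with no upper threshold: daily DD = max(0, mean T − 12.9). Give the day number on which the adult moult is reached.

Daily DD above 12.9 °C: 13.8, 0.0, 0.0, 8.8, 16.7, 12.4, 12.8, 18.6.
Cumulative: 13.8, 13.8, 13.8, 22.6, 39.3, 51.7, 64.5, 83.1.
The total first reaches 33 DD on day 5.

day 5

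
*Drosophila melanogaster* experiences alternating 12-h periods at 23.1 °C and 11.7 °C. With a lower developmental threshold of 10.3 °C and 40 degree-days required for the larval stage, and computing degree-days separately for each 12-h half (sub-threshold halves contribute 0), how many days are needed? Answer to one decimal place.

Day half: max(0, 23.1 − 10.3) × 0.5 = 12.8 × 0.5 = 6.40 DD.
Night half: max(0, 11.7 − 10.3) × 0.5 = 1.4 × 0.5 = 0.70 DD.
Per 24 h: 7.10 DD/day.
Duration = 40 / 7.10 = 5.634 ≈ 5.6 days.

5.6 days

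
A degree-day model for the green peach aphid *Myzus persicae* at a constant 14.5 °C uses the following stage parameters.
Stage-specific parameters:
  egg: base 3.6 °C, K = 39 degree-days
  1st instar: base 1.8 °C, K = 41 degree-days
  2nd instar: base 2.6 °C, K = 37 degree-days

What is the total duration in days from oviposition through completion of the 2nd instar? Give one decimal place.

egg: 39 / (14.5 − 3.6) = 39 / 10.9 = 3.578 d.
1st instar: 41 / (14.5 − 1.8) = 41 / 12.7 = 3.228 d.
2nd instar: 37 / (14.5 − 2.6) = 37 / 11.9 = 3.109 d.
Sum = 9.916 ≈ 9.9 days.

9.9 days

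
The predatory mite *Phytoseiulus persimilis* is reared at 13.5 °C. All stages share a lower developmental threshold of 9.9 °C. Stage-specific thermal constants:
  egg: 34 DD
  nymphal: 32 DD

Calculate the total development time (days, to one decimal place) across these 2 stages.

18.3 days

Daily accumulation at 13.5 °C = 13.5 − 9.9 = 3.6 DD/day.
Total K = 34 + 32 = 66 DD.
Total duration = 66 / 3.6 = 18.333 ≈ 18.3 days.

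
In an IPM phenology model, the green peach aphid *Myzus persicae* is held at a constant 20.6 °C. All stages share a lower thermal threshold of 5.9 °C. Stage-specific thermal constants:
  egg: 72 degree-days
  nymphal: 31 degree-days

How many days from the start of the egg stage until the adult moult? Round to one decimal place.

7.0 days

Daily accumulation at 20.6 °C = 20.6 − 5.9 = 14.7 DD/day.
Total K = 72 + 31 = 103 DD.
Total duration = 103 / 14.7 = 7.007 ≈ 7.0 days.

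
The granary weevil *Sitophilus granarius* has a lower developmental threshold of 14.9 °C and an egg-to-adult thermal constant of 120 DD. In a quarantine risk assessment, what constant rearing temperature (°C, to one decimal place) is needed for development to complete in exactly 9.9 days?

27.0 °C

Required daily accumulation = 120 / 9.9 = 12.121 DD/day.
T = T_base + 12.121 = 14.9 + 12.121 = 27.021 ≈ 27.0 °C.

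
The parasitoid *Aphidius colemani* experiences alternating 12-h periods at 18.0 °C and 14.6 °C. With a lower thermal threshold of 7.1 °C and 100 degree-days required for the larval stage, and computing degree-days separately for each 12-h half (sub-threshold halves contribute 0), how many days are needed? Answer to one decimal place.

10.9 days

Day half: max(0, 18.0 − 7.1) × 0.5 = 10.9 × 0.5 = 5.45 DD.
Night half: max(0, 14.6 − 7.1) × 0.5 = 7.5 × 0.5 = 3.75 DD.
Per 24 h: 9.20 DD/day.
Duration = 100 / 9.20 = 10.870 ≈ 10.9 days.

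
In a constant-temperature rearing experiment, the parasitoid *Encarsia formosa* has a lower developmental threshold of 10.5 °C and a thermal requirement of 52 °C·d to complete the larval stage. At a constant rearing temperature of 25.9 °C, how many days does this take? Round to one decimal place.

3.4 days

Daily accumulation = 25.9 − 10.5 = 15.4 DD/day.
Duration = 52 / 15.4 = 3.377 ≈ 3.4 days.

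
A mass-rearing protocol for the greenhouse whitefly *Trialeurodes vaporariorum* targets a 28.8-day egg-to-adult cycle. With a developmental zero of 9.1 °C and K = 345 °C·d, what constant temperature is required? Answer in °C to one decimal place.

21.1 °C

Required daily accumulation = 345 / 28.8 = 11.979 DD/day.
T = T_base + 11.979 = 9.1 + 11.979 = 21.079 ≈ 21.1 °C.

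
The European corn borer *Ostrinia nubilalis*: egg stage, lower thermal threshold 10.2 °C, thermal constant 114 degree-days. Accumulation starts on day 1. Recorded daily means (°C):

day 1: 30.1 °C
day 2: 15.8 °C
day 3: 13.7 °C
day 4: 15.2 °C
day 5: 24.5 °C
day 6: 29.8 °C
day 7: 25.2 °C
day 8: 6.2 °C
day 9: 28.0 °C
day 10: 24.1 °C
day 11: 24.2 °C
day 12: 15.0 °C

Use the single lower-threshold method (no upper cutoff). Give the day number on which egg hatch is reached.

Daily DD above 10.2 °C: 19.9, 5.6, 3.5, 5.0, 14.3, 19.6, 15.0, 0.0, 17.8, 13.9, 14.0, 4.8.
Cumulative: 19.9, 25.5, 29.0, 34.0, 48.3, 67.9, 82.9, 82.9, 100.7, 114.6, 128.6, 133.4.
The total first reaches 114 DD on day 10.

day 10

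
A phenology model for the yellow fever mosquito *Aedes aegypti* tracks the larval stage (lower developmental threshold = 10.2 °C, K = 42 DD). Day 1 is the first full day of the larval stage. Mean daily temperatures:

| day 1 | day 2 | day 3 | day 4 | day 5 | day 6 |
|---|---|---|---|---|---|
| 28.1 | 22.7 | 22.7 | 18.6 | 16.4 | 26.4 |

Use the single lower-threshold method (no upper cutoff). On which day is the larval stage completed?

Daily DD above 10.2 °C: 17.9, 12.5, 12.5, 8.4, 6.2, 16.2.
Cumulative: 17.9, 30.4, 42.9, 51.3, 57.5, 73.7.
The total first reaches 42 DD on day 3.

day 3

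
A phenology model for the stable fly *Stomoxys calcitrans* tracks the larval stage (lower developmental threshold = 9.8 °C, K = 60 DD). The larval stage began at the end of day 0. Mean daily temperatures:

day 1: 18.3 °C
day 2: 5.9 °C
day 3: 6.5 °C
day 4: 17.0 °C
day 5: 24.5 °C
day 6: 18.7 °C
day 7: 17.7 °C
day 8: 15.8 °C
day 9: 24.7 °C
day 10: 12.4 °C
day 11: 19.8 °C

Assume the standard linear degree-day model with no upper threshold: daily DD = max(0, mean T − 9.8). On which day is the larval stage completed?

day 9

Daily DD above 9.8 °C: 8.5, 0.0, 0.0, 7.2, 14.7, 8.9, 7.9, 6.0, 14.9, 2.6, 10.0.
Cumulative: 8.5, 8.5, 8.5, 15.7, 30.4, 39.3, 47.2, 53.2, 68.1, 70.7, 80.7.
The total first reaches 60 DD on day 9.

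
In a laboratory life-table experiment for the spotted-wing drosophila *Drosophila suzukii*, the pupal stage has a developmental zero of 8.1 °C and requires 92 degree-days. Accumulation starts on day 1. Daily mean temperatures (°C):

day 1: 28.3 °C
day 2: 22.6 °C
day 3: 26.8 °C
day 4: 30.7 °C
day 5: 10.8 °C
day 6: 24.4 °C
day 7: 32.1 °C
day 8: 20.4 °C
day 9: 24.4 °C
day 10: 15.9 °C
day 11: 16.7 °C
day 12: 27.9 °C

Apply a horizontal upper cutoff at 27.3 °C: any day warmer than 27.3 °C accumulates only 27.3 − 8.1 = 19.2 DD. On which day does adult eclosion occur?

day 7

Daily DD above 8.1 °C (capped at 19.2): 19.2, 14.5, 18.7, 19.2, 2.7, 16.3, 19.2, 12.3, 16.3, 7.8, 8.6, 19.2.
Cumulative: 19.2, 33.7, 52.4, 71.6, 74.3, 90.6, 109.8, 122.1, 138.4, 146.2, 154.8, 174.0.
The total first reaches 92 DD on day 7.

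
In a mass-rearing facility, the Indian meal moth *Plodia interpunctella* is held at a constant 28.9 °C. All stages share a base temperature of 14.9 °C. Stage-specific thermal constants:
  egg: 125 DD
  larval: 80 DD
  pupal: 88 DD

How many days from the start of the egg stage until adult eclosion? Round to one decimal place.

20.9 days

Daily accumulation at 28.9 °C = 28.9 − 14.9 = 14.0 DD/day.
Total K = 125 + 80 + 88 = 293 DD.
Total duration = 293 / 14.0 = 20.929 ≈ 20.9 days.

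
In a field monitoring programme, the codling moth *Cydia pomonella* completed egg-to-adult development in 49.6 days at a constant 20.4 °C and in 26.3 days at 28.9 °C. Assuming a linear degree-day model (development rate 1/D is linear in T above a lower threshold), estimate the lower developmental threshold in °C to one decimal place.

Linear rate model ⇒ the product D·(T − T_b) is constant across temperatures.
49.6·(20.4 − T_b) = 26.3·(28.9 − T_b)
T_b = (49.6·20.4 − 26.3·28.9) / (49.6 − 26.3) = 251.77 / 23.3 = 10.806 °C ≈ 10.8 °C.

10.8 °C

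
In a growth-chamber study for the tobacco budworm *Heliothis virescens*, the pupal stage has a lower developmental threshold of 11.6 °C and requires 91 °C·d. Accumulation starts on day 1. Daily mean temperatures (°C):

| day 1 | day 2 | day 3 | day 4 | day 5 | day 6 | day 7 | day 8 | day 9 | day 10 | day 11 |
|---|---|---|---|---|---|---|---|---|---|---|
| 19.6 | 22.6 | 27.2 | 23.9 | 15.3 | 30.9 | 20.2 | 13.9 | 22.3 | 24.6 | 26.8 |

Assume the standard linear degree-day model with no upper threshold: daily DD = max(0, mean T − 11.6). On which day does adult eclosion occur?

day 9

Daily DD above 11.6 °C: 8.0, 11.0, 15.6, 12.3, 3.7, 19.3, 8.6, 2.3, 10.7, 13.0, 15.2.
Cumulative: 8.0, 19.0, 34.6, 46.9, 50.6, 69.9, 78.5, 80.8, 91.5, 104.5, 119.7.
The total first reaches 91 DD on day 9.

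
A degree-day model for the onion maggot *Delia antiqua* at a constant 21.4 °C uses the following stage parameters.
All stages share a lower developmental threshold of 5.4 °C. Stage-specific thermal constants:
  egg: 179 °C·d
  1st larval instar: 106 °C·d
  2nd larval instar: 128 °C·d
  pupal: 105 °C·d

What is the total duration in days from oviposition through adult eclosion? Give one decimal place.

Daily accumulation at 21.4 °C = 21.4 − 5.4 = 16.0 DD/day.
Total K = 179 + 106 + 128 + 105 = 518 DD.
Total duration = 518 / 16.0 = 32.375 ≈ 32.4 days.

32.4 days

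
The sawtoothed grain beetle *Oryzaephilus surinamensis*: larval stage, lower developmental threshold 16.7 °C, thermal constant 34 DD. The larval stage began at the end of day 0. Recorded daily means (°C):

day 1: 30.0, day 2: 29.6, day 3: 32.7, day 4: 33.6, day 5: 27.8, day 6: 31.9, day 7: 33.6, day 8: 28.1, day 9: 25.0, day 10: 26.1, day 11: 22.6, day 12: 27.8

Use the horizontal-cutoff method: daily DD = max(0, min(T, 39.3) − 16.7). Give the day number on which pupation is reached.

day 3

Daily DD above 16.7 °C (capped at 22.6): 13.3, 12.9, 16.0, 16.9, 11.1, 15.2, 16.9, 11.4, 8.3, 9.4, 5.9, 11.1.
Cumulative: 13.3, 26.2, 42.2, 59.1, 70.2, 85.4, 102.3, 113.7, 122.0, 131.4, 137.3, 148.4.
The total first reaches 34 DD on day 3.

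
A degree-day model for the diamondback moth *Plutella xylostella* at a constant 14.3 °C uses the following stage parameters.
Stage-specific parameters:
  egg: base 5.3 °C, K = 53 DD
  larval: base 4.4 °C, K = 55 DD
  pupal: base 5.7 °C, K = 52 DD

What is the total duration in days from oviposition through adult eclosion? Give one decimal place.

egg: 53 / (14.3 − 5.3) = 53 / 9.0 = 5.889 d.
larval: 55 / (14.3 − 4.4) = 55 / 9.9 = 5.556 d.
pupal: 52 / (14.3 − 5.7) = 52 / 8.6 = 6.047 d.
Sum = 17.491 ≈ 17.5 days.

17.5 days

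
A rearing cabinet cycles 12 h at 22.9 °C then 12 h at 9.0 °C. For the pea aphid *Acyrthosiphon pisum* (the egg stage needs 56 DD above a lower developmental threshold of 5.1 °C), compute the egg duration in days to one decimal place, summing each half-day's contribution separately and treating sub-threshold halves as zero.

5.2 days

Day half: max(0, 22.9 − 5.1) × 0.5 = 17.8 × 0.5 = 8.90 DD.
Night half: max(0, 9.0 − 5.1) × 0.5 = 3.9 × 0.5 = 1.95 DD.
Per 24 h: 10.85 DD/day.
Duration = 56 / 10.85 = 5.161 ≈ 5.2 days.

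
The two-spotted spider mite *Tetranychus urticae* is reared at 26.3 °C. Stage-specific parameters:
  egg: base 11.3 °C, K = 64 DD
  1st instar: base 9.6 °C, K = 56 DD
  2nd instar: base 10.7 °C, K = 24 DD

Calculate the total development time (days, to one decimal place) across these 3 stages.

9.2 days

egg: 64 / (26.3 − 11.3) = 64 / 15.0 = 4.267 d.
1st instar: 56 / (26.3 − 9.6) = 56 / 16.7 = 3.353 d.
2nd instar: 24 / (26.3 − 10.7) = 24 / 15.6 = 1.538 d.
Sum = 9.158 ≈ 9.2 days.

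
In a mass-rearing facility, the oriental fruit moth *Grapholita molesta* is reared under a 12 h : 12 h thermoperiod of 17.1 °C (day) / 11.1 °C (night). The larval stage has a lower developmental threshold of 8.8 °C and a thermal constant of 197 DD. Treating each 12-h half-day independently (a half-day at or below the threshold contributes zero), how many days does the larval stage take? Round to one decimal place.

37.2 days

Day half: max(0, 17.1 − 8.8) × 0.5 = 8.3 × 0.5 = 4.15 DD.
Night half: max(0, 11.1 − 8.8) × 0.5 = 2.3 × 0.5 = 1.15 DD.
Per 24 h: 5.30 DD/day.
Duration = 197 / 5.30 = 37.170 ≈ 37.2 days.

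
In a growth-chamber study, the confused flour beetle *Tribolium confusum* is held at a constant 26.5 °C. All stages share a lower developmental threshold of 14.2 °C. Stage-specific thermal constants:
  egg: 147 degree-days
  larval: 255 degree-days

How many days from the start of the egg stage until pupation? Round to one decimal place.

32.7 days

Daily accumulation at 26.5 °C = 26.5 − 14.2 = 12.3 DD/day.
Total K = 147 + 255 = 402 DD.
Total duration = 402 / 12.3 = 32.683 ≈ 32.7 days.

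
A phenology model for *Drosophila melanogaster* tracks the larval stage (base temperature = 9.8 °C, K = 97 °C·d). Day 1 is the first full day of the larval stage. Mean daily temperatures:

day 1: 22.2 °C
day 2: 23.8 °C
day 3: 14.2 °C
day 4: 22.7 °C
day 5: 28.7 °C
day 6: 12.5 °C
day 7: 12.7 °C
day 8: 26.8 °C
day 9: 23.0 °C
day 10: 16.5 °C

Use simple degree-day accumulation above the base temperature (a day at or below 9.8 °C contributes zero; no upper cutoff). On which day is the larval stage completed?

day 9

Daily DD above 9.8 °C: 12.4, 14.0, 4.4, 12.9, 18.9, 2.7, 2.9, 17.0, 13.2, 6.7.
Cumulative: 12.4, 26.4, 30.8, 43.7, 62.6, 65.3, 68.2, 85.2, 98.4, 105.1.
The total first reaches 97 DD on day 9.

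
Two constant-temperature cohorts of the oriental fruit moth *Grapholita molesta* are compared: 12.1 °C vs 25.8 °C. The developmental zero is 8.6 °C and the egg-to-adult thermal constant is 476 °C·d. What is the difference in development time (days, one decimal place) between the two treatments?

108.3 days

At 12.1 °C: 476 / (12.1 − 8.6) = 476 / 3.5 = 136.000 d.
At 25.8 °C: 476 / (25.8 − 8.6) = 476 / 17.2 = 27.674 d.
Difference = |136.000 − 27.674| = 108.326 ≈ 108.3 days.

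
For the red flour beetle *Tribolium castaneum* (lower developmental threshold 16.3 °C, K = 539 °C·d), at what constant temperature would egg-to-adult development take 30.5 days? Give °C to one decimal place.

34.0 °C

Required daily accumulation = 539 / 30.5 = 17.672 DD/day.
T = T_base + 17.672 = 16.3 + 17.672 = 33.972 ≈ 34.0 °C.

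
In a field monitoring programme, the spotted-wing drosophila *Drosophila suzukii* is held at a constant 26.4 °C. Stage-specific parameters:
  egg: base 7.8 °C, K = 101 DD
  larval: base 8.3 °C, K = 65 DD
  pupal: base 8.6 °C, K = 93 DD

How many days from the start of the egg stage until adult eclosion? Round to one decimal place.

egg: 101 / (26.4 − 7.8) = 101 / 18.6 = 5.430 d.
larval: 65 / (26.4 − 8.3) = 65 / 18.1 = 3.591 d.
pupal: 93 / (26.4 − 8.6) = 93 / 17.8 = 5.225 d.
Sum = 14.246 ≈ 14.2 days.

14.2 days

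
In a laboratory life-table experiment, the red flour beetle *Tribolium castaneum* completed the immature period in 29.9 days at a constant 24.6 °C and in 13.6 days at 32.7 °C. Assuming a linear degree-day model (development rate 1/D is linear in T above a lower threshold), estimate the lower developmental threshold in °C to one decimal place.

Linear rate model ⇒ the product D·(T − T_b) is constant across temperatures.
29.9·(24.6 − T_b) = 13.6·(32.7 − T_b)
T_b = (29.9·24.6 − 13.6·32.7) / (29.9 − 13.6) = 290.82 / 16.3 = 17.842 °C ≈ 17.8 °C.

17.8 °C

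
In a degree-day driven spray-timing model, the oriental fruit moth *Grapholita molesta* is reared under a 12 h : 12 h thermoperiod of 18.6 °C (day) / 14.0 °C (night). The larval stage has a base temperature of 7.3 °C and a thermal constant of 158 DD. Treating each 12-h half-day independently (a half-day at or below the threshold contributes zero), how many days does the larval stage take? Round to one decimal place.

Day half: max(0, 18.6 − 7.3) × 0.5 = 11.3 × 0.5 = 5.65 DD.
Night half: max(0, 14.0 − 7.3) × 0.5 = 6.7 × 0.5 = 3.35 DD.
Per 24 h: 9.00 DD/day.
Duration = 158 / 9.00 = 17.556 ≈ 17.6 days.

17.6 days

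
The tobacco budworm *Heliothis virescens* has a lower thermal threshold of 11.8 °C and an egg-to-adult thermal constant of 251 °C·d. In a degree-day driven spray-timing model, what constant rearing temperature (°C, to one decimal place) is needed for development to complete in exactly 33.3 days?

19.3 °C

Required daily accumulation = 251 / 33.3 = 7.538 DD/day.
T = T_base + 7.538 = 11.8 + 7.538 = 19.338 ≈ 19.3 °C.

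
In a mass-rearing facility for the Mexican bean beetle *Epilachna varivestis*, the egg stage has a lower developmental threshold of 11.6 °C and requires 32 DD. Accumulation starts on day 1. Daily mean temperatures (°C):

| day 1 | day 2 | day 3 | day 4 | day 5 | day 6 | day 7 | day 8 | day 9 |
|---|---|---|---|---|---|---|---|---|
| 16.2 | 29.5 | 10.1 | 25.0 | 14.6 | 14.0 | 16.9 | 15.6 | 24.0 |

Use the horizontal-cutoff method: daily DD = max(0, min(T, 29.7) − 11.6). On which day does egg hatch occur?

Daily DD above 11.6 °C (capped at 18.1): 4.6, 17.9, 0.0, 13.4, 3.0, 2.4, 5.3, 4.0, 12.4.
Cumulative: 4.6, 22.5, 22.5, 35.9, 38.9, 41.3, 46.6, 50.6, 63.0.
The total first reaches 32 DD on day 4.

day 4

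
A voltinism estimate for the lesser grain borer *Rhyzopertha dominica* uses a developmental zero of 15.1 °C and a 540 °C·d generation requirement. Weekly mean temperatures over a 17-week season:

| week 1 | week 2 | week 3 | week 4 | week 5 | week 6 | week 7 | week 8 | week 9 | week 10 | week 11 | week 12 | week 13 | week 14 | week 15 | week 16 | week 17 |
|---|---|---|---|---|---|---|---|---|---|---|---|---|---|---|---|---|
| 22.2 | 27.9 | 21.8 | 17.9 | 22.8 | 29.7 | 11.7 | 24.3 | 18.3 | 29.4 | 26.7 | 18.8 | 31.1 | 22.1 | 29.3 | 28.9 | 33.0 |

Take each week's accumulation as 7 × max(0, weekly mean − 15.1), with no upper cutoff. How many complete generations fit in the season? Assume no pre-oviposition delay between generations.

2 generations

Weekly DD (7 × max(0, T̄ − 15.1)): 49.7, 89.6, 46.9, 19.6, 53.9, 102.2, 0.0, 64.4, 22.4, 100.1, 81.2, 25.9, 112.0, 49.0, 99.4, 96.6, 125.3.
Season total = 1138.2 DD.
Complete generations = ⌊1138.2 / 540⌋ = 2.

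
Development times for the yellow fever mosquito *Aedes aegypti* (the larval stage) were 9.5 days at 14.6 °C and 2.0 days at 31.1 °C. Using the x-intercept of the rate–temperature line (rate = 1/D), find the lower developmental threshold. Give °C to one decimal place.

10.2 °C

Under the model K = D·(T − T_b), so D₁·(T₁ − T_b) = D₂·(T₂ − T_b).
9.5·(14.6 − T_b) = 2.0·(31.1 − T_b)
T_b = (9.5·14.6 − 2.0·31.1) / (9.5 − 2.0) = 76.50 / 7.5 = 10.200 °C ≈ 10.2 °C.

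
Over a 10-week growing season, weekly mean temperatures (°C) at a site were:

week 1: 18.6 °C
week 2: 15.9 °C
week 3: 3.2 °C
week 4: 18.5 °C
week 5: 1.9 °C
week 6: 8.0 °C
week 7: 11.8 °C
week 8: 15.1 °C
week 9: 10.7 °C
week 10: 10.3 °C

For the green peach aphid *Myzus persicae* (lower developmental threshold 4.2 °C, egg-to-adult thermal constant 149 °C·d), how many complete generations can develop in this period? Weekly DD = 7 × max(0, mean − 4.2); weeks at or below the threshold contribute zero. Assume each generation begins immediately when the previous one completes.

Weekly DD (7 × max(0, T̄ − 4.2)): 100.8, 81.9, 0.0, 100.1, 0.0, 26.6, 53.2, 76.3, 45.5, 42.7.
Season total = 527.1 DD.
Complete generations = ⌊527.1 / 149⌋ = 3.

3 generations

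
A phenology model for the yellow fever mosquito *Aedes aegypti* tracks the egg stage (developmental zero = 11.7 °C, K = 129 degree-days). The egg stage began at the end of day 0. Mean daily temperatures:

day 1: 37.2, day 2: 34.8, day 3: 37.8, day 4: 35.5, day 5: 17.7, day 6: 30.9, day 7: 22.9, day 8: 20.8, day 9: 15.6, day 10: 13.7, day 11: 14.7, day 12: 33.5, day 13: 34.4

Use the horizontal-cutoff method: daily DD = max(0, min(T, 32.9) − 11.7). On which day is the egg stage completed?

day 8

Daily DD above 11.7 °C (capped at 21.2): 21.2, 21.2, 21.2, 21.2, 6.0, 19.2, 11.2, 9.1, 3.9, 2.0, 3.0, 21.2, 21.2.
Cumulative: 21.2, 42.4, 63.6, 84.8, 90.8, 110.0, 121.2, 130.3, 134.2, 136.2, 139.2, 160.4, 181.6.
The total first reaches 129 DD on day 8.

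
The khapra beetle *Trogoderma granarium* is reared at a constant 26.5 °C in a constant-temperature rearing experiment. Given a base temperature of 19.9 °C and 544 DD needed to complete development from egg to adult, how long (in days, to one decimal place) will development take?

82.4 days

Daily accumulation = 26.5 − 19.9 = 6.6 DD/day.
Duration = 544 / 6.6 = 82.424 ≈ 82.4 days.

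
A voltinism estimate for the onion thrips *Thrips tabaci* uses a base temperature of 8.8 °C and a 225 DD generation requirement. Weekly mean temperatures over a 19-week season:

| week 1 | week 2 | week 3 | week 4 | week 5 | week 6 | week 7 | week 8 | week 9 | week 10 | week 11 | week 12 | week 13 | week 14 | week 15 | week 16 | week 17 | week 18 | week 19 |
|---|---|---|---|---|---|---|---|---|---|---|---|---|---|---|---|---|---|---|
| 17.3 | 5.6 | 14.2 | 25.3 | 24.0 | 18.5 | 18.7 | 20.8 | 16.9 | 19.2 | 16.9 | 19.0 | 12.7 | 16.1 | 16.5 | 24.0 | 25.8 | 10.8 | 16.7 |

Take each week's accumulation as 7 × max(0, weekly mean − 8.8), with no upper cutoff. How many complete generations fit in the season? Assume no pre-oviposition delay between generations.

Weekly DD (7 × max(0, T̄ − 8.8)): 59.5, 0.0, 37.8, 115.5, 106.4, 67.9, 69.3, 84.0, 56.7, 72.8, 56.7, 71.4, 27.3, 51.1, 53.9, 106.4, 119.0, 14.0, 55.3.
Season total = 1225.0 DD.
Complete generations = ⌊1225.0 / 225⌋ = 5.

5 generations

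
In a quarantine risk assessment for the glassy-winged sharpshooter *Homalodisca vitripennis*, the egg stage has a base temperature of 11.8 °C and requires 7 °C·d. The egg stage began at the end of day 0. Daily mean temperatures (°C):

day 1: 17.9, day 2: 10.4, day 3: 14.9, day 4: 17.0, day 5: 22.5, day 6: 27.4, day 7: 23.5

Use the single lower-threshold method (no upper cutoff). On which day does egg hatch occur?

day 3

Daily DD above 11.8 °C: 6.1, 0.0, 3.1, 5.2, 10.7, 15.6, 11.7.
Cumulative: 6.1, 6.1, 9.2, 14.4, 25.1, 40.7, 52.4.
The total first reaches 7 DD on day 3.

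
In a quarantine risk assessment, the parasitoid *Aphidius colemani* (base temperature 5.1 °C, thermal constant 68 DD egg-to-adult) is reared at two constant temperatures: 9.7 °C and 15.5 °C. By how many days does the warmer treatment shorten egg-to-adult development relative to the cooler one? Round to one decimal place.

At 9.7 °C: 68 / (9.7 − 5.1) = 68 / 4.6 = 14.783 d.
At 15.5 °C: 68 / (15.5 − 5.1) = 68 / 10.4 = 6.538 d.
Difference = |14.783 − 6.538| = 8.244 ≈ 8.2 days.

8.2 days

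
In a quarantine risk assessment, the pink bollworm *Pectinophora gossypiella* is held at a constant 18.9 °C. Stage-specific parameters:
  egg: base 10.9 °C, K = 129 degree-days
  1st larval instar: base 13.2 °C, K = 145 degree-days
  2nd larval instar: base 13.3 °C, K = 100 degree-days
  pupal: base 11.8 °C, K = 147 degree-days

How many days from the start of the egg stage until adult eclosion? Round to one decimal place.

egg: 129 / (18.9 − 10.9) = 129 / 8.0 = 16.125 d.
1st larval instar: 145 / (18.9 − 13.2) = 145 / 5.7 = 25.439 d.
2nd larval instar: 100 / (18.9 − 13.3) = 100 / 5.6 = 17.857 d.
pupal: 147 / (18.9 − 11.8) = 147 / 7.1 = 20.704 d.
Sum = 80.125 ≈ 80.1 days.

80.1 days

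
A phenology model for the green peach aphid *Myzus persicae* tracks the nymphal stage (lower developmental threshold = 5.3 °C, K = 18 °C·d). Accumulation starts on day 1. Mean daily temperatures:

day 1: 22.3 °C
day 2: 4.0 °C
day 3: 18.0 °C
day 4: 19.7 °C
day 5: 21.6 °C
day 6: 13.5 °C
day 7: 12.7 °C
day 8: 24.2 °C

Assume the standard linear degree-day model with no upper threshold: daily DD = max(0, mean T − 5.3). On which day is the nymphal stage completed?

Daily DD above 5.3 °C: 17.0, 0.0, 12.7, 14.4, 16.3, 8.2, 7.4, 18.9.
Cumulative: 17.0, 17.0, 29.7, 44.1, 60.4, 68.6, 76.0, 94.9.
The total first reaches 18 DD on day 3.

day 3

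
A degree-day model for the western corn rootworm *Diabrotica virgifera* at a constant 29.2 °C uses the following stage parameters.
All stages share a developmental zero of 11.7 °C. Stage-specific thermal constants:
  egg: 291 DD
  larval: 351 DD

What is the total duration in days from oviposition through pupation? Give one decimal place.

36.7 days

Daily accumulation at 29.2 °C = 29.2 − 11.7 = 17.5 DD/day.
Total K = 291 + 351 = 642 DD.
Total duration = 642 / 17.5 = 36.686 ≈ 36.7 days.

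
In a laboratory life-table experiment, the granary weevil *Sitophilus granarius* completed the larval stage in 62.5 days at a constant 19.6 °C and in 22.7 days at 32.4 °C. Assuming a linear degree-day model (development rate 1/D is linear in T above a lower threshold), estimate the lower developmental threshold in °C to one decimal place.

12.3 °C

Equal thermal constants: D₁(T₁ − T_b) = D₂(T₂ − T_b).
62.5·(19.6 − T_b) = 22.7·(32.4 − T_b)
T_b = (62.5·19.6 − 22.7·32.4) / (62.5 − 22.7) = 489.52 / 39.8 = 12.299 °C ≈ 12.3 °C.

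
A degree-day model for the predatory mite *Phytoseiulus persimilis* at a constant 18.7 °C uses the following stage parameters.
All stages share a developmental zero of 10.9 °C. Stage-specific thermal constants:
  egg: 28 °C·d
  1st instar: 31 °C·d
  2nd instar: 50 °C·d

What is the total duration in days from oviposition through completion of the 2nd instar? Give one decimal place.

14.0 days

Daily accumulation at 18.7 °C = 18.7 − 10.9 = 7.8 DD/day.
Total K = 28 + 31 + 50 = 109 DD.
Total duration = 109 / 7.8 = 13.974 ≈ 14.0 days.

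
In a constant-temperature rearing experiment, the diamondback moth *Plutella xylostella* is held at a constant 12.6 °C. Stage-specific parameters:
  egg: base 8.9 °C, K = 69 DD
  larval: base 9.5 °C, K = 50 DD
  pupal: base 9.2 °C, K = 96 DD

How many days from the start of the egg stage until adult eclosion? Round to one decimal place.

egg: 69 / (12.6 − 8.9) = 69 / 3.7 = 18.649 d.
larval: 50 / (12.6 − 9.5) = 50 / 3.1 = 16.129 d.
pupal: 96 / (12.6 − 9.2) = 96 / 3.4 = 28.235 d.
Sum = 63.013 ≈ 63.0 days.

63.0 days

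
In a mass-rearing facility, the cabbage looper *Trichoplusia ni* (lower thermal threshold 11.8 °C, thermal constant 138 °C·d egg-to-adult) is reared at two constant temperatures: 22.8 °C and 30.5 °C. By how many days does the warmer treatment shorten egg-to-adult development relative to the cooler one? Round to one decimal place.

At 22.8 °C: 138 / (22.8 − 11.8) = 138 / 11.0 = 12.545 d.
At 30.5 °C: 138 / (30.5 − 11.8) = 138 / 18.7 = 7.380 d.
Difference = |12.545 − 7.380| = 5.166 ≈ 5.2 days.

5.2 days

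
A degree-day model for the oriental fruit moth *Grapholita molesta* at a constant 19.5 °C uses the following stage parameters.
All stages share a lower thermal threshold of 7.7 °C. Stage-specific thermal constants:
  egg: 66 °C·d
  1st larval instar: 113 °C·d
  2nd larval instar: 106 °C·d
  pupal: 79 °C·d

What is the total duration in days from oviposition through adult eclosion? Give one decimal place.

Daily accumulation at 19.5 °C = 19.5 − 7.7 = 11.8 DD/day.
Total K = 66 + 113 + 106 + 79 = 364 DD.
Total duration = 364 / 11.8 = 30.847 ≈ 30.8 days.

30.8 days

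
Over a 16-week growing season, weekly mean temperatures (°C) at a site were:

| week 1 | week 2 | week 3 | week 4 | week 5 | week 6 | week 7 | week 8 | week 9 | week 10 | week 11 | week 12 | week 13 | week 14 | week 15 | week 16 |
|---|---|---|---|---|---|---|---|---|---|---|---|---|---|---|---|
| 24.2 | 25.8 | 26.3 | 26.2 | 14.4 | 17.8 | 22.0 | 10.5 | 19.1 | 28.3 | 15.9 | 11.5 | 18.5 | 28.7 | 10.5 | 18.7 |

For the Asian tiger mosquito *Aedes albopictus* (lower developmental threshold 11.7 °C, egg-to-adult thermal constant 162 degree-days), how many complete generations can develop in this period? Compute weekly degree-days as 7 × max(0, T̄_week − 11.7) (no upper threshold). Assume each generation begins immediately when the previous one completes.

5 generations

Weekly DD (7 × max(0, T̄ − 11.7)): 87.5, 98.7, 102.2, 101.5, 18.9, 42.7, 72.1, 0.0, 51.8, 116.2, 29.4, 0.0, 47.6, 119.0, 0.0, 49.0.
Season total = 936.6 DD.
Complete generations = ⌊936.6 / 162⌋ = 5.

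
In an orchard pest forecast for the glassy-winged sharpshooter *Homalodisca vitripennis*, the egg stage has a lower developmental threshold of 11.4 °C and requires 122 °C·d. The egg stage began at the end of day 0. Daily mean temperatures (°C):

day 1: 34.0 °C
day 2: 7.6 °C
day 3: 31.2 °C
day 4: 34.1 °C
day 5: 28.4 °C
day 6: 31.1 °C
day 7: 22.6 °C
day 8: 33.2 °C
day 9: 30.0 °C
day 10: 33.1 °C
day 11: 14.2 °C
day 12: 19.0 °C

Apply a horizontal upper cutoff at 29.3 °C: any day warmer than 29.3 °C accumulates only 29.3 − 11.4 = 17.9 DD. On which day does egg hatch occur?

Daily DD above 11.4 °C (capped at 17.9): 17.9, 0.0, 17.9, 17.9, 17.0, 17.9, 11.2, 17.9, 17.9, 17.9, 2.8, 7.6.
Cumulative: 17.9, 17.9, 35.8, 53.7, 70.7, 88.6, 99.8, 117.7, 135.6, 153.5, 156.3, 163.9.
The total first reaches 122 DD on day 9.

day 9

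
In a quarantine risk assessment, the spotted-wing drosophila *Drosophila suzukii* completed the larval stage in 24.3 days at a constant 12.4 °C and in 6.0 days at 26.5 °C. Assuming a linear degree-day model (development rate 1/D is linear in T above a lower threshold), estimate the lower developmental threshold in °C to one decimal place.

7.8 °C

Under the model K = D·(T − T_b), so D₁·(T₁ − T_b) = D₂·(T₂ − T_b).
24.3·(12.4 − T_b) = 6.0·(26.5 − T_b)
T_b = (24.3·12.4 − 6.0·26.5) / (24.3 − 6.0) = 142.32 / 18.3 = 7.777 °C ≈ 7.8 °C.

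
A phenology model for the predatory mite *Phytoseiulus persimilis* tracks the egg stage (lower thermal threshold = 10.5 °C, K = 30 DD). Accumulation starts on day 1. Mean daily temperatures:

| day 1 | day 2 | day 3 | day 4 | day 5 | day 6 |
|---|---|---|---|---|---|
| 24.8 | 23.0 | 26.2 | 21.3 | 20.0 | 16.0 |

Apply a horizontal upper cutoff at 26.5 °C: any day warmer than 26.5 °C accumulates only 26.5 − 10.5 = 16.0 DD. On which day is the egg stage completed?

Daily DD above 10.5 °C (capped at 16.0): 14.3, 12.5, 15.7, 10.8, 9.5, 5.5.
Cumulative: 14.3, 26.8, 42.5, 53.3, 62.8, 68.3.
The total first reaches 30 DD on day 3.

day 3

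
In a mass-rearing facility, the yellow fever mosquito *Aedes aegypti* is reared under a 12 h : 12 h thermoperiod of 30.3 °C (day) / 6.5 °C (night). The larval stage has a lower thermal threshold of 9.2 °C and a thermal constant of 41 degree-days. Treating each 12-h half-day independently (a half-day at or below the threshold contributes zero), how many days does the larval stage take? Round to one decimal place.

3.9 days

Day half: max(0, 30.3 − 9.2) × 0.5 = 21.1 × 0.5 = 10.55 DD.
Night half: max(0, 6.5 − 9.2) × 0.5 = 0.0 × 0.5 = 0.00 DD.
Per 24 h: 10.55 DD/day.
Duration = 41 / 10.55 = 3.886 ≈ 3.9 days.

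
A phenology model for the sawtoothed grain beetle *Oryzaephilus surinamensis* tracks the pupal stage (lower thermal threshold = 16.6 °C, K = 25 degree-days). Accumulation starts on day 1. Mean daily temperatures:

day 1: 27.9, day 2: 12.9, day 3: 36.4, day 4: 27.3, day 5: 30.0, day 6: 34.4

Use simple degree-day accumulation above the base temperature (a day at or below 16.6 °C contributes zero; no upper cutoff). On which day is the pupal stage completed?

day 3

Daily DD above 16.6 °C: 11.3, 0.0, 19.8, 10.7, 13.4, 17.8.
Cumulative: 11.3, 11.3, 31.1, 41.8, 55.2, 73.0.
The total first reaches 25 DD on day 3.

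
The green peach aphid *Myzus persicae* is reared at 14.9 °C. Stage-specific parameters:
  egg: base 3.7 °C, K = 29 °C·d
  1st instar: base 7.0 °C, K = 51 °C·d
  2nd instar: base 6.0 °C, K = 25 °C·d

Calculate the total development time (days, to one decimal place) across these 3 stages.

egg: 29 / (14.9 − 3.7) = 29 / 11.2 = 2.589 d.
1st instar: 51 / (14.9 − 7.0) = 51 / 7.9 = 6.456 d.
2nd instar: 25 / (14.9 − 6.0) = 25 / 8.9 = 2.809 d.
Sum = 11.854 ≈ 11.9 days.

11.9 days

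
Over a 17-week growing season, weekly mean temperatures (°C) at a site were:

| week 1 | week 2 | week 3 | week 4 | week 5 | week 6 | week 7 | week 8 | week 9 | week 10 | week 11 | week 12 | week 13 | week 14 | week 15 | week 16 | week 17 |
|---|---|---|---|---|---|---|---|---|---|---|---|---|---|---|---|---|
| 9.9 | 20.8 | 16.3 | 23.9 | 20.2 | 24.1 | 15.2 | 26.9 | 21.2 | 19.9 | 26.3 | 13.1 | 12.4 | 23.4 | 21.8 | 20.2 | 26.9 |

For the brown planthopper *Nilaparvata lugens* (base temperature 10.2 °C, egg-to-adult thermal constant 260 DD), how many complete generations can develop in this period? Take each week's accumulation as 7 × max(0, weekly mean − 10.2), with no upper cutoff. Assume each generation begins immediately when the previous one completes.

Weekly DD (7 × max(0, T̄ − 10.2)): 0.0, 74.2, 42.7, 95.9, 70.0, 97.3, 35.0, 116.9, 77.0, 67.9, 112.7, 20.3, 15.4, 92.4, 81.2, 70.0, 116.9.
Season total = 1185.8 DD.
Complete generations = ⌊1185.8 / 260⌋ = 4.

4 generations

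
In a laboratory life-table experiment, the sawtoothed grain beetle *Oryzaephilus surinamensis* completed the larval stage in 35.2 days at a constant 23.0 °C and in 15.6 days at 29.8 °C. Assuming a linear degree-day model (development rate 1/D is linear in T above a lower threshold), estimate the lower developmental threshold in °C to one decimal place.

17.6 °C

Under the model K = D·(T − T_b), so D₁·(T₁ − T_b) = D₂·(T₂ − T_b).
35.2·(23.0 − T_b) = 15.6·(29.8 − T_b)
T_b = (35.2·23.0 − 15.6·29.8) / (35.2 − 15.6) = 344.72 / 19.6 = 17.588 °C ≈ 17.6 °C.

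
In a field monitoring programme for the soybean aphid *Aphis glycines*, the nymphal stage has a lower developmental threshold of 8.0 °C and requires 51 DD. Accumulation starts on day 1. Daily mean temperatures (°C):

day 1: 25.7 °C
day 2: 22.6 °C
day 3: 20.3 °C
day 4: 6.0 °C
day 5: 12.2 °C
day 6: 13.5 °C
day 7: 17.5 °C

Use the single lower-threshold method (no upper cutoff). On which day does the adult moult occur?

day 6

Daily DD above 8.0 °C: 17.7, 14.6, 12.3, 0.0, 4.2, 5.5, 9.5.
Cumulative: 17.7, 32.3, 44.6, 44.6, 48.8, 54.3, 63.8.
The total first reaches 51 DD on day 6.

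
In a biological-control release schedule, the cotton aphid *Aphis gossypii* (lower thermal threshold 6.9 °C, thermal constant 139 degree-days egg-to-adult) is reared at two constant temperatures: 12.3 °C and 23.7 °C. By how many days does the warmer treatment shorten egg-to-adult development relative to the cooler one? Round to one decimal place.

17.5 days

At 12.3 °C: 139 / (12.3 − 6.9) = 139 / 5.4 = 25.741 d.
At 23.7 °C: 139 / (23.7 − 6.9) = 139 / 16.8 = 8.274 d.
Difference = |25.741 − 8.274| = 17.467 ≈ 17.5 days.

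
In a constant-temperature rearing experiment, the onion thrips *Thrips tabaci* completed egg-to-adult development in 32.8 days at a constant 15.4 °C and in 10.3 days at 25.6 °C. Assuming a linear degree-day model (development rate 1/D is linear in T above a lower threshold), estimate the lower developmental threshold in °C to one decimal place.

Equal thermal constants: D₁(T₁ − T_b) = D₂(T₂ − T_b).
32.8·(15.4 − T_b) = 10.3·(25.6 − T_b)
T_b = (32.8·15.4 − 10.3·25.6) / (32.8 − 10.3) = 241.44 / 22.5 = 10.731 °C ≈ 10.7 °C.

10.7 °C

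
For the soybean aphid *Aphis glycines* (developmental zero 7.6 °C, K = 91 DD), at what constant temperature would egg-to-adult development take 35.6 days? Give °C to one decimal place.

Required daily accumulation = 91 / 35.6 = 2.556 DD/day.
T = T_base + 2.556 = 7.6 + 2.556 = 10.156 ≈ 10.2 °C.

10.2 °C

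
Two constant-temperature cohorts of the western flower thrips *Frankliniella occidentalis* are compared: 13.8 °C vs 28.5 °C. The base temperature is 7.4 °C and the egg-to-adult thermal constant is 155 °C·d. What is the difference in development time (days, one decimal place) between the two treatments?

16.9 days

At 13.8 °C: 155 / (13.8 − 7.4) = 155 / 6.4 = 24.219 d.
At 28.5 °C: 155 / (28.5 − 7.4) = 155 / 21.1 = 7.346 d.
Difference = |24.219 − 7.346| = 16.873 ≈ 16.9 days.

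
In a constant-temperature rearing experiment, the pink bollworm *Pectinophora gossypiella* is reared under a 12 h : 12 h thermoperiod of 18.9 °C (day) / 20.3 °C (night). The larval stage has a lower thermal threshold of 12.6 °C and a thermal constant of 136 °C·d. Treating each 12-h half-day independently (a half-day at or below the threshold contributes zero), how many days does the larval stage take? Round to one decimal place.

Day half: max(0, 18.9 − 12.6) × 0.5 = 6.3 × 0.5 = 3.15 DD.
Night half: max(0, 20.3 − 12.6) × 0.5 = 7.7 × 0.5 = 3.85 DD.
Per 24 h: 7.00 DD/day.
Duration = 136 / 7.00 = 19.429 ≈ 19.4 days.

19.4 days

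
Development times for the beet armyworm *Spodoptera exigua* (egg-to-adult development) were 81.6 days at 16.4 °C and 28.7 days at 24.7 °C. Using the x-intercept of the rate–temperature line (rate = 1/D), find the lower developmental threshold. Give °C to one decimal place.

11.9 °C

Linear rate model ⇒ the product D·(T − T_b) is constant across temperatures.
81.6·(16.4 − T_b) = 28.7·(24.7 − T_b)
T_b = (81.6·16.4 − 28.7·24.7) / (81.6 − 28.7) = 629.35 / 52.9 = 11.897 °C ≈ 11.9 °C.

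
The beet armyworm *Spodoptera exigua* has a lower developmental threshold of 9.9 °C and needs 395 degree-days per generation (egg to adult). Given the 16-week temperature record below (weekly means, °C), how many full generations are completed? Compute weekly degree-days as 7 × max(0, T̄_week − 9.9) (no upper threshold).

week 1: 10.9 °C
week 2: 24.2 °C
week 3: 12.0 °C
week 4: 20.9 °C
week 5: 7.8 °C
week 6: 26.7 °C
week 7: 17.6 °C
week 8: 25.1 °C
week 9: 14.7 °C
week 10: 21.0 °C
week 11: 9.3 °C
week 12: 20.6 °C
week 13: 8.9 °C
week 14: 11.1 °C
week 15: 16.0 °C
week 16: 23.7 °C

Weekly DD (7 × max(0, T̄ − 9.9)): 7.0, 100.1, 14.7, 77.0, 0.0, 117.6, 53.9, 106.4, 33.6, 77.7, 0.0, 74.9, 0.0, 8.4, 42.7, 96.6.
Season total = 810.6 DD.
Complete generations = ⌊810.6 / 395⌋ = 2.

2 generations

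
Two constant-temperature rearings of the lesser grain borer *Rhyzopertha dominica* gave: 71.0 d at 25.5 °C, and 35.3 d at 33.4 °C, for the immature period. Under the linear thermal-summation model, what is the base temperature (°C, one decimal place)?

Linear rate model ⇒ the product D·(T − T_b) is constant across temperatures.
71.0·(25.5 − T_b) = 35.3·(33.4 − T_b)
T_b = (71.0·25.5 − 35.3·33.4) / (71.0 − 35.3) = 631.48 / 35.7 = 17.689 °C ≈ 17.7 °C.

17.7 °C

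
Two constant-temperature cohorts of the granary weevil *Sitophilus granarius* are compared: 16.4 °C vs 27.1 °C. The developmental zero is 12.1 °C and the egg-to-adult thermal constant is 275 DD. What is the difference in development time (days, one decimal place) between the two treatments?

At 16.4 °C: 275 / (16.4 − 12.1) = 275 / 4.3 = 63.953 d.
At 27.1 °C: 275 / (27.1 − 12.1) = 275 / 15.0 = 18.333 d.
Difference = |63.953 − 18.333| = 45.620 ≈ 45.6 days.

45.6 days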